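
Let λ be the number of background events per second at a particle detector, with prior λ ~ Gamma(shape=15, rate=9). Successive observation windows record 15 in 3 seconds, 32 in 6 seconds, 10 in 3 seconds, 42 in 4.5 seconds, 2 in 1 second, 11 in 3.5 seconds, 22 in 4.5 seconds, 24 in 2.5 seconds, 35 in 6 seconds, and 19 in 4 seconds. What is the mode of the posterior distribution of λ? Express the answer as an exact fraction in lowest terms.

226/47

Total count: 15 + 32 + 10 + 42 + 2 + 11 + 22 + 24 + 35 + 19 = 212.
Total exposure: 3 + 6 + 3 + 4.5 + 1 + 3.5 + 4.5 + 2.5 + 6 + 4 = 38 seconds.
The Gamma prior is conjugate for the Poisson rate, so λ | data ~ Gamma(15+212, 9+38) = Gamma(227, 47).
Posterior mode = (α'−1)/β' = 226/47.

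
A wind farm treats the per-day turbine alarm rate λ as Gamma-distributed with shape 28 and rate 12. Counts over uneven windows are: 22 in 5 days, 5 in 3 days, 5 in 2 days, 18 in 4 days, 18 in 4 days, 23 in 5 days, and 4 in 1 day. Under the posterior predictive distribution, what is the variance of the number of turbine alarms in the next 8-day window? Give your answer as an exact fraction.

902/27

Total count: 22 + 5 + 5 + 18 + 18 + 23 + 4 = 95.
Total exposure: 5 + 3 + 2 + 4 + 4 + 5 + 1 = 24 days.
By Gamma–Poisson conjugacy, the posterior is Gamma(α + Σx, β + Σt) = Gamma(28 + 95, 12 + 24) = Gamma(123, 36).
The posterior predictive for a window of length T is Negative Binomial with variance T·α'·(β'+T)/β'² = 8·123·44/1296 = 902/27.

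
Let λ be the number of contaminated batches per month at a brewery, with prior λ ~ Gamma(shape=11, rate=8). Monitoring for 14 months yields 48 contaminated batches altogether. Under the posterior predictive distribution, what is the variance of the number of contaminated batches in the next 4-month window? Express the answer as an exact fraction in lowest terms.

1534/121

Total count 48 over total exposure 14 months.
Posterior: α' = 11 + 48 = 59, β' = 8 + 14 = 22.
The posterior predictive for a window of length T is Negative Binomial with variance T·α'·(β'+T)/β'² = 4·59·26/484 = 1534/121.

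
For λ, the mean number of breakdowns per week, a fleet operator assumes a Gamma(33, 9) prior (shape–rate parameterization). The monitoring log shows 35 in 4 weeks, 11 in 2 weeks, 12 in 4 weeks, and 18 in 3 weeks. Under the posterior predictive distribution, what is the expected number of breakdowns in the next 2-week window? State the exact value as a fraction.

Total count: 35 + 11 + 12 + 18 = 76.
Total exposure: 4 + 2 + 4 + 3 = 13 weeks.
By Gamma–Poisson conjugacy, the posterior is Gamma(α + Σx, β + Σt) = Gamma(33 + 76, 9 + 13) = Gamma(109, 22).
Predictive mean over a 2-week window = T·E[λ|data] = 2·109/22 = 109/11.

109/11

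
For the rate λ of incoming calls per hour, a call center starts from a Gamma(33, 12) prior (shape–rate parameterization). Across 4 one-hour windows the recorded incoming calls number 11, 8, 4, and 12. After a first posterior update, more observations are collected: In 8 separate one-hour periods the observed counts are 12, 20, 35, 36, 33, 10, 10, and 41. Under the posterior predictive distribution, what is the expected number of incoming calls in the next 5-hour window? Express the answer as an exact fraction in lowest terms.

1325/24

Total count: 11 + 8 + 4 + 12 = 35.
Total exposure: 4 hours.
After the first batch: Gamma(33 + 35, 12 + 4) = Gamma(68, 16).
Total count: 12 + 20 + 35 + 36 + 33 + 10 + 10 + 41 = 197.
Total exposure: 8 hours.
After the second batch: Gamma(68 + 197, 16 + 8) = Gamma(265, 24).
Predictive mean over a 5-hour window = T·E[λ|data] = 5·265/24 = 1325/24.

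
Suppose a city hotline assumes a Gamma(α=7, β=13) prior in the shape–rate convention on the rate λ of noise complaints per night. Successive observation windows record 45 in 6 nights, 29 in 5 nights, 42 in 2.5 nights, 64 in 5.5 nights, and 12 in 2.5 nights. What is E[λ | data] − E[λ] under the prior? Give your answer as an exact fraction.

4691/897

Total count: 45 + 29 + 42 + 64 + 12 = 192.
Total exposure: 6 + 5 + 2.5 + 5.5 + 2.5 = 21.5 nights.
Gamma(α, β) with Poisson data over total exposure Σt gives posterior Gamma(α+Σx, β+Σt) = Gamma(199, 69/2).
Posterior mean = 199/(69/2) = 398/69; prior mean = 7/13 = 7/13. Difference = 398/69 − 7/13 = 4691/897.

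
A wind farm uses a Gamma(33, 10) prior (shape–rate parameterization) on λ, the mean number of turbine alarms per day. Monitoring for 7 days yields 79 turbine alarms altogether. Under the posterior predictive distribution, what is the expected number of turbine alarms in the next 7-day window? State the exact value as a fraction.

784/17

Total count 79 over total exposure 7 days.
The Gamma prior is conjugate for the Poisson rate, so λ | data ~ Gamma(33+79, 10+7) = Gamma(112, 17).
Predictive mean over a 7-day window = T·E[λ|data] = 7·112/17 = 784/17.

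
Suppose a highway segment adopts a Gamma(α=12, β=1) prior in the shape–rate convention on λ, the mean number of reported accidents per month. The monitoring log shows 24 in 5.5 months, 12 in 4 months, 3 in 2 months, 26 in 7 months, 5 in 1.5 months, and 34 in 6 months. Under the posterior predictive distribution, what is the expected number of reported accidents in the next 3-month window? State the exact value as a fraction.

116/9

Total count: 24 + 12 + 3 + 26 + 5 + 34 = 104.
Total exposure: 5.5 + 4 + 2 + 7 + 1.5 + 6 = 26 months.
The Gamma prior is conjugate for the Poisson rate, so λ | data ~ Gamma(12+104, 1+26) = Gamma(116, 27).
Predictive mean over a 3-month window = T·E[λ|data] = 3·116/27 = 116/9.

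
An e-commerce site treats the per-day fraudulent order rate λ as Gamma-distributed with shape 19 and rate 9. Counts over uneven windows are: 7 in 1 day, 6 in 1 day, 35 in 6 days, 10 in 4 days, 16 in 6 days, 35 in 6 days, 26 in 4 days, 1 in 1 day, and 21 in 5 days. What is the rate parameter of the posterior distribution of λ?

43

Total count: 7 + 6 + 35 + 10 + 16 + 35 + 26 + 1 + 21 = 157.
Total exposure: 1 + 1 + 6 + 4 + 6 + 6 + 4 + 1 + 5 = 34 days.
The Gamma prior is conjugate for the Poisson rate, so λ | data ~ Gamma(19+157, 9+34) = Gamma(176, 43).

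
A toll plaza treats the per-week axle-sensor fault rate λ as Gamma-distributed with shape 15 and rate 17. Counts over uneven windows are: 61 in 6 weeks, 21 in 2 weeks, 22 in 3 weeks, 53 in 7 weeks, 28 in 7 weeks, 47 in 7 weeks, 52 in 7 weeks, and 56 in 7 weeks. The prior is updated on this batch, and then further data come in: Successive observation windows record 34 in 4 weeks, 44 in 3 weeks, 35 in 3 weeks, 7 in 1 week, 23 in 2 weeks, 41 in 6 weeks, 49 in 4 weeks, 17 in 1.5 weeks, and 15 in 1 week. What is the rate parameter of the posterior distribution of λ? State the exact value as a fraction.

Total count: 61 + 21 + 22 + 53 + 28 + 47 + 52 + 56 = 340.
Total exposure: 6 + 2 + 3 + 7 + 7 + 7 + 7 + 7 = 46 weeks.
After the first batch: Gamma(15 + 340, 17 + 46) = Gamma(355, 63).
Total count: 34 + 44 + 35 + 7 + 23 + 41 + 49 + 17 + 15 = 265.
Total exposure: 4 + 3 + 3 + 1 + 2 + 6 + 4 + 1.5 + 1 = 25.5 weeks.
After the second batch: Gamma(355 + 265, 63 + 25.5) = Gamma(620, 177/2).

177/2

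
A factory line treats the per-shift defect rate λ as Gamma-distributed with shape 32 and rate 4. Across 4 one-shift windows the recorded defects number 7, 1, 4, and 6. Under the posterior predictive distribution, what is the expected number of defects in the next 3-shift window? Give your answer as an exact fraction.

Total count: 7 + 1 + 4 + 6 = 18.
Total exposure: 4 shifts.
Conjugate update: add total count to the shape and total exposure to the rate, giving Gamma(50, 8).
Predictive mean over a 3-shift window = T·E[λ|data] = 3·50/8 = 75/4.

75/4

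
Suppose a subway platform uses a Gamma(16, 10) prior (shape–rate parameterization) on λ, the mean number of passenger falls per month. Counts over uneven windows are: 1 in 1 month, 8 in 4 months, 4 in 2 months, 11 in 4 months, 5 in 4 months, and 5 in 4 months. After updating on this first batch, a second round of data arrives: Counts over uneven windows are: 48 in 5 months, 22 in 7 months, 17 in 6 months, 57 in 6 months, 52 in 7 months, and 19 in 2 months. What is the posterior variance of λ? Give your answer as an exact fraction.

265/3844

Total count: 1 + 8 + 4 + 11 + 5 + 5 = 34.
Total exposure: 1 + 4 + 2 + 4 + 4 + 4 = 19 months.
After the first batch: Gamma(16 + 34, 10 + 19) = Gamma(50, 29).
Total count: 48 + 22 + 17 + 57 + 52 + 19 = 215.
Total exposure: 5 + 7 + 6 + 6 + 7 + 2 = 33 months.
After the second batch: Gamma(50 + 215, 29 + 33) = Gamma(265, 62).
Posterior variance = α'/β'² = 265/3844.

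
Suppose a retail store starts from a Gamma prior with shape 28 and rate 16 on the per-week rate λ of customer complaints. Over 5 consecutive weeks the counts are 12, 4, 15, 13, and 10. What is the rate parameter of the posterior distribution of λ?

21

Total count: 12 + 4 + 15 + 13 + 10 = 54.
Total exposure: 5 weeks.
The Gamma prior is conjugate for the Poisson rate, so λ | data ~ Gamma(28+54, 16+5) = Gamma(82, 21).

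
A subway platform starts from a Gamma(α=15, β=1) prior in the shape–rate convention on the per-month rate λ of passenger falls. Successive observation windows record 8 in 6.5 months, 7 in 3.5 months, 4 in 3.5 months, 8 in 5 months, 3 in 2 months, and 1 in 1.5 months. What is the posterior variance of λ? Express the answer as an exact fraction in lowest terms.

2/23

Total count: 8 + 7 + 4 + 8 + 3 + 1 = 31.
Total exposure: 6.5 + 3.5 + 3.5 + 5 + 2 + 1.5 = 22 months.
Gamma(α, β) with Poisson data over total exposure Σt gives posterior Gamma(α+Σx, β+Σt) = Gamma(46, 23).
Posterior variance = α'/β'² = 46/529 = 2/23.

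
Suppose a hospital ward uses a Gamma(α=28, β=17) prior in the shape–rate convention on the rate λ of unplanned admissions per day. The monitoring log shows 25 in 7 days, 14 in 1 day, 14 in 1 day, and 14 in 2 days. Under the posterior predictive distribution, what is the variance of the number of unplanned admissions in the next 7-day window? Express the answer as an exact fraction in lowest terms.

Total count: 25 + 14 + 14 + 14 = 67.
Total exposure: 7 + 1 + 1 + 2 = 11 days.
Posterior: α' = 28 + 67 = 95, β' = 17 + 11 = 28.
The posterior predictive for a window of length T is Negative Binomial with variance T·α'·(β'+T)/β'² = 7·95·35/784 = 475/16.

475/16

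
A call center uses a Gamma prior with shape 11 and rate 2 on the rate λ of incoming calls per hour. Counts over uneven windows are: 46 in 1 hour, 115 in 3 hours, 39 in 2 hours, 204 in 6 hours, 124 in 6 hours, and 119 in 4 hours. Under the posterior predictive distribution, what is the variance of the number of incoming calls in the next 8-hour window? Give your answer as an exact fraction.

Total count: 46 + 115 + 39 + 204 + 124 + 119 = 647.
Total exposure: 1 + 3 + 2 + 6 + 6 + 4 = 22 hours.
Conjugate update: add total count to the shape and total exposure to the rate, giving Gamma(658, 24).
The posterior predictive for a window of length T is Negative Binomial with variance T·α'·(β'+T)/β'² = 8·658·32/576 = 2632/9.

2632/9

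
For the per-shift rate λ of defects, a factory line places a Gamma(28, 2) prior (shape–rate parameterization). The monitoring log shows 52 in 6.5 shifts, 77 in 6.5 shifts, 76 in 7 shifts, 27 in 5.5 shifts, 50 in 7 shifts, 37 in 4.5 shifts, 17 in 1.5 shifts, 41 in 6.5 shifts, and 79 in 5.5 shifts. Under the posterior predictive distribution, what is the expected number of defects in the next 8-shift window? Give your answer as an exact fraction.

Total count: 52 + 77 + 76 + 27 + 50 + 37 + 17 + 41 + 79 = 456.
Total exposure: 6.5 + 6.5 + 7 + 5.5 + 7 + 4.5 + 1.5 + 6.5 + 5.5 = 50.5 shifts.
Conjugate update: add total count to the shape and total exposure to the rate, giving Gamma(484, 105/2).
Predictive mean over an 8-shift window = T·E[λ|data] = 8·484/(105/2) = 7744/105.

7744/105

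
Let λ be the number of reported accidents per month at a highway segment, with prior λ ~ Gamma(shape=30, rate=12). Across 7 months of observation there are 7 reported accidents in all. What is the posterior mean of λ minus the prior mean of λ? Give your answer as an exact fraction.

-21/38

Total count 7 over total exposure 7 months.
The Gamma prior is conjugate for the Poisson rate, so λ | data ~ Gamma(30+7, 12+7) = Gamma(37, 19).
Posterior mean = 37/19 = 37/19; prior mean = 30/12 = 5/2. Difference = 37/19 − 5/2 = -21/38.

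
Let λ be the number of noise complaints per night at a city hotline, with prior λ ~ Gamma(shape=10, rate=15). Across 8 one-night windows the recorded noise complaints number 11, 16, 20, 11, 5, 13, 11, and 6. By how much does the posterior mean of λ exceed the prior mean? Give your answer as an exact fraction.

263/69

Total count: 11 + 16 + 20 + 11 + 5 + 13 + 11 + 6 = 93.
Total exposure: 8 nights.
Posterior: α' = 10 + 93 = 103, β' = 15 + 8 = 23.
Posterior mean = 103/23 = 103/23; prior mean = 10/15 = 2/3. Difference = 103/23 − 2/3 = 263/69.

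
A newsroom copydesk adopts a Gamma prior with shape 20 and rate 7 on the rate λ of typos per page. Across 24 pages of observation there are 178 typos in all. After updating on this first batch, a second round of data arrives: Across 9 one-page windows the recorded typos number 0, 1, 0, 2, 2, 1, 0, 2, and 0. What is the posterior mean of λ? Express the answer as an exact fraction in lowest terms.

Total count 178 over total exposure 24 pages.
After the first batch: Gamma(20 + 178, 7 + 24) = Gamma(198, 31).
Total count: 0 + 1 + 0 + 2 + 2 + 1 + 0 + 2 + 0 = 8.
Total exposure: 9 pages.
After the second batch: Gamma(198 + 8, 31 + 9) = Gamma(206, 40).
Posterior mean = α'/β' = 206/40 = 103/20.

103/20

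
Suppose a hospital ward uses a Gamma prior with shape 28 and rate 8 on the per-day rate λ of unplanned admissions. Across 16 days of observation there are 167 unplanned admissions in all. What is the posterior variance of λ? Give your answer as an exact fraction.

65/192

Total count 167 over total exposure 16 days.
Posterior: α' = 28 + 167 = 195, β' = 8 + 16 = 24.
Posterior variance = α'/β'² = 195/576 = 65/192.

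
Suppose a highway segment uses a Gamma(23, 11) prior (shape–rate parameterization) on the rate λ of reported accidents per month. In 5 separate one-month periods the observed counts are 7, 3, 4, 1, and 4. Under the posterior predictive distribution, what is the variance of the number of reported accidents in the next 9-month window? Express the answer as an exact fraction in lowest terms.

4725/128

Total count: 7 + 3 + 4 + 1 + 4 = 19.
Total exposure: 5 months.
Conjugate update: add total count to the shape and total exposure to the rate, giving Gamma(42, 16).
The posterior predictive for a window of length T is Negative Binomial with variance T·α'·(β'+T)/β'² = 9·42·25/256 = 4725/128.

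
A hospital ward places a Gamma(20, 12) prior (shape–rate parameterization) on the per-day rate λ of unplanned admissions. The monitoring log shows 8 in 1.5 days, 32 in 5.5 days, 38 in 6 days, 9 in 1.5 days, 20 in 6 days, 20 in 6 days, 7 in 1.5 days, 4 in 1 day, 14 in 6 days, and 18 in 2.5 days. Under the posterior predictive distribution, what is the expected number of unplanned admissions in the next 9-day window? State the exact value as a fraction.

380/11

Total count: 8 + 32 + 38 + 9 + 20 + 20 + 7 + 4 + 14 + 18 = 170.
Total exposure: 1.5 + 5.5 + 6 + 1.5 + 6 + 6 + 1.5 + 1 + 6 + 2.5 = 37.5 days.
Conjugate update: add total count to the shape and total exposure to the rate, giving Gamma(190, 99/2).
Predictive mean over a 9-day window = T·E[λ|data] = 9·190/(99/2) = 380/11.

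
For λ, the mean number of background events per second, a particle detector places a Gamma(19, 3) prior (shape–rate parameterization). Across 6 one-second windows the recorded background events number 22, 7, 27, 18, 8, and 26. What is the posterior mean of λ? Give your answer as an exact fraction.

Total count: 22 + 7 + 27 + 18 + 8 + 26 = 108.
Total exposure: 6 seconds.
The Gamma prior is conjugate for the Poisson rate, so λ | data ~ Gamma(19+108, 3+6) = Gamma(127, 9).
Posterior mean = α'/β' = 127/9.

127/9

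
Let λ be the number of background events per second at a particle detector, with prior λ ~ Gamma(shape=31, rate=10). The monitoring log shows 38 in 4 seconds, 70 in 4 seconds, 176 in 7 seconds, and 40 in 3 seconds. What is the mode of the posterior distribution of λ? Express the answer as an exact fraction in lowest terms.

177/14

Total count: 38 + 70 + 176 + 40 = 324.
Total exposure: 4 + 4 + 7 + 3 = 18 seconds.
Posterior: α' = 31 + 324 = 355, β' = 10 + 18 = 28.
Posterior mode = (α'−1)/β' = 354/28 = 177/14.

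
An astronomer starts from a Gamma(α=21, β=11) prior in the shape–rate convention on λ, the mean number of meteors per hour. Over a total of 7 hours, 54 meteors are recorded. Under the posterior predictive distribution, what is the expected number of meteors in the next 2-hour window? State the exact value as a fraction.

Total count 54 over total exposure 7 hours.
By Gamma–Poisson conjugacy, the posterior is Gamma(α + Σx, β + Σt) = Gamma(21 + 54, 11 + 7) = Gamma(75, 18).
Predictive mean over a 2-hour window = T·E[λ|data] = 2·75/18 = 25/3.

25/3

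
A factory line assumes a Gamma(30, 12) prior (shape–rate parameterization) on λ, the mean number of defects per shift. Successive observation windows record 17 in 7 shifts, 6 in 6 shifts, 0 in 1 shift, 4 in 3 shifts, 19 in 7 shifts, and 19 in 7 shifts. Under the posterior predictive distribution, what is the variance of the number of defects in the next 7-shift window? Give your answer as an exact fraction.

Total count: 17 + 6 + 0 + 4 + 19 + 19 = 65.
Total exposure: 7 + 6 + 1 + 3 + 7 + 7 = 31 shifts.
The Gamma prior is conjugate for the Poisson rate, so λ | data ~ Gamma(30+65, 12+31) = Gamma(95, 43).
The posterior predictive for a window of length T is Negative Binomial with variance T·α'·(β'+T)/β'² = 7·95·50/1849 = 33250/1849.

33250/1849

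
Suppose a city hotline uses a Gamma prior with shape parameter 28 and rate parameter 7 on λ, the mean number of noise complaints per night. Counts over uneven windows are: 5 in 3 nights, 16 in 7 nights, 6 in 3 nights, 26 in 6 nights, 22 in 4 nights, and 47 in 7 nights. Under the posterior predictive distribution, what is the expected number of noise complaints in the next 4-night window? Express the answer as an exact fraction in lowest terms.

600/37

Total count: 5 + 16 + 6 + 26 + 22 + 47 = 122.
Total exposure: 3 + 7 + 3 + 6 + 4 + 7 = 30 nights.
Conjugate update: add total count to the shape and total exposure to the rate, giving Gamma(150, 37).
Predictive mean over a 4-night window = T·E[λ|data] = 4·150/37 = 600/37.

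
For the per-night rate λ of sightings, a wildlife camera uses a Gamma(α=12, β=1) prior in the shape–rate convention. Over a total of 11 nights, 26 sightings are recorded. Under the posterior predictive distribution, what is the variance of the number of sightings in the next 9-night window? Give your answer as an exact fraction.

Total count 26 over total exposure 11 nights.
The Gamma prior is conjugate for the Poisson rate, so λ | data ~ Gamma(12+26, 1+11) = Gamma(38, 12).
The posterior predictive for a window of length T is Negative Binomial with variance T·α'·(β'+T)/β'² = 9·38·21/144 = 399/8.

399/8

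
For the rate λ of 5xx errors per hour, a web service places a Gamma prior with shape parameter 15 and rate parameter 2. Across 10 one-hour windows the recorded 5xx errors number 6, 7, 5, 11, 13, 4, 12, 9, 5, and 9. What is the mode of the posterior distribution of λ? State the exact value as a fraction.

Total count: 6 + 7 + 5 + 11 + 13 + 4 + 12 + 9 + 5 + 9 = 81.
Total exposure: 10 hours.
Posterior: α' = 15 + 81 = 96, β' = 2 + 10 = 12.
Posterior mode = (α'−1)/β' = 95/12.

95/12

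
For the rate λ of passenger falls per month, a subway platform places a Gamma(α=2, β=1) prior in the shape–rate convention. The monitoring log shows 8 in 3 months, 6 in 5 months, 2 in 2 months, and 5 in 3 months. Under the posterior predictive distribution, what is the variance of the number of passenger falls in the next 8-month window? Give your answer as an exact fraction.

Total count: 8 + 6 + 2 + 5 = 21.
Total exposure: 3 + 5 + 2 + 3 = 13 months.
Conjugate update: add total count to the shape and total exposure to the rate, giving Gamma(23, 14).
The posterior predictive for a window of length T is Negative Binomial with variance T·α'·(β'+T)/β'² = 8·23·22/196 = 1012/49.

1012/49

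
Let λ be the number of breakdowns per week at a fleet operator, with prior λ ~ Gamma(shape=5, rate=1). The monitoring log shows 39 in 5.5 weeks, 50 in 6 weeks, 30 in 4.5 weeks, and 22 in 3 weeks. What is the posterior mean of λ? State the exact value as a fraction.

73/10

Total count: 39 + 50 + 30 + 22 = 141.
Total exposure: 5.5 + 6 + 4.5 + 3 = 19 weeks.
By Gamma–Poisson conjugacy, the posterior is Gamma(α + Σx, β + Σt) = Gamma(5 + 141, 1 + 19) = Gamma(146, 20).
Posterior mean = α'/β' = 146/20 = 73/10.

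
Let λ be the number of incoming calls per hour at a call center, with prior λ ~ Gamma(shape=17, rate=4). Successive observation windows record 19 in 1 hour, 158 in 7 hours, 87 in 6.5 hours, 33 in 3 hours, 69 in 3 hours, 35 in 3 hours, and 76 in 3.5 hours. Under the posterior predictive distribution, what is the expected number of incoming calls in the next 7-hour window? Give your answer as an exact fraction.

3458/31

Total count: 19 + 158 + 87 + 33 + 69 + 35 + 76 = 477.
Total exposure: 1 + 7 + 6.5 + 3 + 3 + 3 + 3.5 = 27 hours.
By Gamma–Poisson conjugacy, the posterior is Gamma(α + Σx, β + Σt) = Gamma(17 + 477, 4 + 27) = Gamma(494, 31).
Predictive mean over a 7-hour window = T·E[λ|data] = 7·494/31 = 3458/31.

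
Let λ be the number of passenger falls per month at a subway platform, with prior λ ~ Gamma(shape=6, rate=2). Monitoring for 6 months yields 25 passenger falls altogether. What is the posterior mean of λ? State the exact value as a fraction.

31/8

Total count 25 over total exposure 6 months.
Posterior: α' = 6 + 25 = 31, β' = 2 + 6 = 8.
Posterior mean = α'/β' = 31/8.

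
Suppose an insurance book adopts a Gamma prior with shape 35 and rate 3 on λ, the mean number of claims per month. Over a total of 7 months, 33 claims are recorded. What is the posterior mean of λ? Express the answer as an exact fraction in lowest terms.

Total count 33 over total exposure 7 months.
The Gamma prior is conjugate for the Poisson rate, so λ | data ~ Gamma(35+33, 3+7) = Gamma(68, 10).
Posterior mean = α'/β' = 68/10 = 34/5.

34/5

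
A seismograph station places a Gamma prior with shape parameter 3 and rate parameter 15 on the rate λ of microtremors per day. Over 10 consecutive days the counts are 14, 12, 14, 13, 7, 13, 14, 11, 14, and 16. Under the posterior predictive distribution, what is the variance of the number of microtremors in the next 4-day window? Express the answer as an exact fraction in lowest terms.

15196/625

Total count: 14 + 12 + 14 + 13 + 7 + 13 + 14 + 11 + 14 + 16 = 128.
Total exposure: 10 days.
Posterior: α' = 3 + 128 = 131, β' = 15 + 10 = 25.
The posterior predictive for a window of length T is Negative Binomial with variance T·α'·(β'+T)/β'² = 4·131·29/625 = 15196/625.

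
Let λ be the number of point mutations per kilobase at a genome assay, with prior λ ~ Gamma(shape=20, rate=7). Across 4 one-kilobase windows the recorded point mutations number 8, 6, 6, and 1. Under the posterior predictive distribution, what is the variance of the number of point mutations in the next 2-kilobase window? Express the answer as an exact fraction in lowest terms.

1066/121

Total count: 8 + 6 + 6 + 1 = 21.
Total exposure: 4 kilobases.
Posterior: α' = 20 + 21 = 41, β' = 7 + 4 = 11.
The posterior predictive for a window of length T is Negative Binomial with variance T·α'·(β'+T)/β'² = 2·41·13/121 = 1066/121.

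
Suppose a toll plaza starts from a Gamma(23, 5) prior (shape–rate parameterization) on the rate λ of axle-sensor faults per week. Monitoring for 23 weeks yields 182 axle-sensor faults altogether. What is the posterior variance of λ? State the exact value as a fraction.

Total count 182 over total exposure 23 weeks.
Conjugate update: add total count to the shape and total exposure to the rate, giving Gamma(205, 28).
Posterior variance = α'/β'² = 205/784.

205/784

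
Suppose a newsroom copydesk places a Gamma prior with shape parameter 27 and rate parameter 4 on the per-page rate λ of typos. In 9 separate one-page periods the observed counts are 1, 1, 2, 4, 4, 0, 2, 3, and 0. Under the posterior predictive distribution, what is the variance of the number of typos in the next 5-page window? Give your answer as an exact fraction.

3960/169

Total count: 1 + 1 + 2 + 4 + 4 + 0 + 2 + 3 + 0 = 17.
Total exposure: 9 pages.
Posterior: α' = 27 + 17 = 44, β' = 4 + 9 = 13.
The posterior predictive for a window of length T is Negative Binomial with variance T·α'·(β'+T)/β'² = 5·44·18/169 = 3960/169.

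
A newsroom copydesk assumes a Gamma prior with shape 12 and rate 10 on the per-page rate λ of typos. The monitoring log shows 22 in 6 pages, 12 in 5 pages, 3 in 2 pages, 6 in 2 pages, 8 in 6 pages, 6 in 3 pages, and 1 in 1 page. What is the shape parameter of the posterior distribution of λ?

Total count: 22 + 12 + 3 + 6 + 8 + 6 + 1 = 58.
Total exposure: 6 + 5 + 2 + 2 + 6 + 3 + 1 = 25 pages.
Posterior: α' = 12 + 58 = 70, β' = 10 + 25 = 35.

70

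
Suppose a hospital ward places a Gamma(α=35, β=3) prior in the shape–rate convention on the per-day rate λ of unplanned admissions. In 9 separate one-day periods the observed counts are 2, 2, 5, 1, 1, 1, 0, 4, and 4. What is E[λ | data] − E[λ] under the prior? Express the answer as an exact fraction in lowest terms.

Total count: 2 + 2 + 5 + 1 + 1 + 1 + 0 + 4 + 4 = 20.
Total exposure: 9 days.
Posterior: α' = 35 + 20 = 55, β' = 3 + 9 = 12.
Posterior mean = 55/12 = 55/12; prior mean = 35/3 = 35/3. Difference = 55/12 − 35/3 = -85/12.

-85/12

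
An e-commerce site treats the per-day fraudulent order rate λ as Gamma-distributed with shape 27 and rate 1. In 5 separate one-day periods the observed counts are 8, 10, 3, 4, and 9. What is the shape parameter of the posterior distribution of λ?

61

Total count: 8 + 10 + 3 + 4 + 9 = 34.
Total exposure: 5 days.
Posterior: α' = 27 + 34 = 61, β' = 1 + 5 = 6.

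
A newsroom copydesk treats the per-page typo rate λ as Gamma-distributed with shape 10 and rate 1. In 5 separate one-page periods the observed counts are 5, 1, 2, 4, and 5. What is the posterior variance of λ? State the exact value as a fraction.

3/4

Total count: 5 + 1 + 2 + 4 + 5 = 17.
Total exposure: 5 pages.
Gamma(α, β) with Poisson data over total exposure Σt gives posterior Gamma(α+Σx, β+Σt) = Gamma(27, 6).
Posterior variance = α'/β'² = 27/36 = 3/4.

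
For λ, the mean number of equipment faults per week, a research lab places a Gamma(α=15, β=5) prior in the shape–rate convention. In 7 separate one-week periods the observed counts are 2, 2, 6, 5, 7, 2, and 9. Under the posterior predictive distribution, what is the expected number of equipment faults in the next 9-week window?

Total count: 2 + 2 + 6 + 5 + 7 + 2 + 9 = 33.
Total exposure: 7 weeks.
By Gamma–Poisson conjugacy, the posterior is Gamma(α + Σx, β + Σt) = Gamma(15 + 33, 5 + 7) = Gamma(48, 12).
Predictive mean over a 9-week window = T·E[λ|data] = 9·48/12 = 36.

36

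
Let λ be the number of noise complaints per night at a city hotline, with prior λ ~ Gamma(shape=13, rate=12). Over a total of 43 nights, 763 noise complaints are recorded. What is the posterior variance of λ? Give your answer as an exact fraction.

Total count 763 over total exposure 43 nights.
Conjugate update: add total count to the shape and total exposure to the rate, giving Gamma(776, 55).
Posterior variance = α'/β'² = 776/3025.

776/3025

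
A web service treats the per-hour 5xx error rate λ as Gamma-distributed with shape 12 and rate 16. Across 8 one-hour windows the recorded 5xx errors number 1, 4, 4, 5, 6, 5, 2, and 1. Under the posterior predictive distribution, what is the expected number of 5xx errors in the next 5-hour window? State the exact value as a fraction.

25/3

Total count: 1 + 4 + 4 + 5 + 6 + 5 + 2 + 1 = 28.
Total exposure: 8 hours.
Posterior: α' = 12 + 28 = 40, β' = 16 + 8 = 24.
Predictive mean over a 5-hour window = T·E[λ|data] = 5·40/24 = 25/3.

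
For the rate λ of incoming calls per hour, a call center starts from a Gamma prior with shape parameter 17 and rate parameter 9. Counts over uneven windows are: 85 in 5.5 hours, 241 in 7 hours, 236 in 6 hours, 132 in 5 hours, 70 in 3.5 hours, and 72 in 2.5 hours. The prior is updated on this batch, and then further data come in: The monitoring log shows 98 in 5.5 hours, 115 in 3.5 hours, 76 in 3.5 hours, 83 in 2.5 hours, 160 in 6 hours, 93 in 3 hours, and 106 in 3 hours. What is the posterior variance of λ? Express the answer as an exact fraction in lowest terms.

Total count: 85 + 241 + 236 + 132 + 70 + 72 = 836.
Total exposure: 5.5 + 7 + 6 + 5 + 3.5 + 2.5 = 29.5 hours.
After the first batch: Gamma(17 + 836, 9 + 29.5) = Gamma(853, 77/2).
Total count: 98 + 115 + 76 + 83 + 160 + 93 + 106 = 731.
Total exposure: 5.5 + 3.5 + 3.5 + 2.5 + 6 + 3 + 3 = 27 hours.
After the second batch: Gamma(853 + 731, 77/2 + 27) = Gamma(1584, 131/2).
Posterior variance = α'/β'² = 1584/(17161/4) = 6336/17161.

6336/17161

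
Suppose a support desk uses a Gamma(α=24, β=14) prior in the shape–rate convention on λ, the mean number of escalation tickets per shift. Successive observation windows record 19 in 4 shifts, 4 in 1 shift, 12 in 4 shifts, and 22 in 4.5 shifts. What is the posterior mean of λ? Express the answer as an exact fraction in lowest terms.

Total count: 19 + 4 + 12 + 22 = 57.
Total exposure: 4 + 1 + 4 + 4.5 = 13.5 shifts.
By Gamma–Poisson conjugacy, the posterior is Gamma(α + Σx, β + Σt) = Gamma(24 + 57, 14 + 13.5) = Gamma(81, 55/2).
Posterior mean = α'/β' = 81/(55/2) = 162/55.

162/55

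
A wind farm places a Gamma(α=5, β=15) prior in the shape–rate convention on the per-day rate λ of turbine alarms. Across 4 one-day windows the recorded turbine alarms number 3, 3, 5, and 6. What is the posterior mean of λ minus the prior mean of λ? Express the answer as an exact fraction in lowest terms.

Total count: 3 + 3 + 5 + 6 = 17.
Total exposure: 4 days.
By Gamma–Poisson conjugacy, the posterior is Gamma(α + Σx, β + Σt) = Gamma(5 + 17, 15 + 4) = Gamma(22, 19).
Posterior mean = 22/19 = 22/19; prior mean = 5/15 = 1/3. Difference = 22/19 − 1/3 = 47/57.

47/57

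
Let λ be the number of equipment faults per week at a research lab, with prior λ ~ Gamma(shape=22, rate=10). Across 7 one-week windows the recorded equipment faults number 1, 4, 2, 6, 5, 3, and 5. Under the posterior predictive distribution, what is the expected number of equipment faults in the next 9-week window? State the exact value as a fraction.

432/17

Total count: 1 + 4 + 2 + 6 + 5 + 3 + 5 = 26.
Total exposure: 7 weeks.
The Gamma prior is conjugate for the Poisson rate, so λ | data ~ Gamma(22+26, 10+7) = Gamma(48, 17).
Predictive mean over a 9-week window = T·E[λ|data] = 9·48/17 = 432/17.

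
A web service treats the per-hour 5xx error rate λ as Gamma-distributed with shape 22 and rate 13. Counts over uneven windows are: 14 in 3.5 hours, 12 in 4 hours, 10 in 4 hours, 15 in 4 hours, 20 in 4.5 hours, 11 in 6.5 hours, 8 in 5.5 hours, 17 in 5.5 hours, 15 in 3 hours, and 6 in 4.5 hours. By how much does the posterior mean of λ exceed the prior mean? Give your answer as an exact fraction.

337/377

Total count: 14 + 12 + 10 + 15 + 20 + 11 + 8 + 17 + 15 + 6 = 128.
Total exposure: 3.5 + 4 + 4 + 4 + 4.5 + 6.5 + 5.5 + 5.5 + 3 + 4.5 = 45 hours.
By Gamma–Poisson conjugacy, the posterior is Gamma(α + Σx, β + Σt) = Gamma(22 + 128, 13 + 45) = Gamma(150, 58).
Posterior mean = 150/58 = 75/29; prior mean = 22/13 = 22/13. Difference = 75/29 − 22/13 = 337/377.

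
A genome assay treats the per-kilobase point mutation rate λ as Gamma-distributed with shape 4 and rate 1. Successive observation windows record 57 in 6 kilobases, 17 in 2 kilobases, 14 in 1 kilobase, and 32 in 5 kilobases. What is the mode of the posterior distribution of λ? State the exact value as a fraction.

Total count: 57 + 17 + 14 + 32 = 120.
Total exposure: 6 + 2 + 1 + 5 = 14 kilobases.
By Gamma–Poisson conjugacy, the posterior is Gamma(α + Σx, β + Σt) = Gamma(4 + 120, 1 + 14) = Gamma(124, 15).
Posterior mode = (α'−1)/β' = 123/15 = 41/5.

41/5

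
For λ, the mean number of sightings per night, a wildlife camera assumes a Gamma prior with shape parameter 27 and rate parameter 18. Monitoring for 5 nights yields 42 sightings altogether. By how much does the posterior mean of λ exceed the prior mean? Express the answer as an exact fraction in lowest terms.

3/2

Total count 42 over total exposure 5 nights.
Posterior: α' = 27 + 42 = 69, β' = 18 + 5 = 23.
Posterior mean = 69/23 = 3; prior mean = 27/18 = 3/2. Difference = 3 − 3/2 = 3/2.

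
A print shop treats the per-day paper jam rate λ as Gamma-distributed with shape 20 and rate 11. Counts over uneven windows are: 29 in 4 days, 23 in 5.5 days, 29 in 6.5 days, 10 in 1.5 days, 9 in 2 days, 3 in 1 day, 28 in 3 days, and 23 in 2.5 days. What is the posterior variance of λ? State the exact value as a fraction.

Total count: 29 + 23 + 29 + 10 + 9 + 3 + 28 + 23 = 154.
Total exposure: 4 + 5.5 + 6.5 + 1.5 + 2 + 1 + 3 + 2.5 = 26 days.
By Gamma–Poisson conjugacy, the posterior is Gamma(α + Σx, β + Σt) = Gamma(20 + 154, 11 + 26) = Gamma(174, 37).
Posterior variance = α'/β'² = 174/1369.

174/1369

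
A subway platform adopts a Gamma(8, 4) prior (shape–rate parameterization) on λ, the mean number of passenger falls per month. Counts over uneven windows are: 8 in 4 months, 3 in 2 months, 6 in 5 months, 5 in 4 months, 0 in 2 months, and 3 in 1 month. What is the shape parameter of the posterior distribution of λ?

Total count: 8 + 3 + 6 + 5 + 0 + 3 = 25.
Total exposure: 4 + 2 + 5 + 4 + 2 + 1 = 18 months.
Conjugate update: add total count to the shape and total exposure to the rate, giving Gamma(33, 22).

33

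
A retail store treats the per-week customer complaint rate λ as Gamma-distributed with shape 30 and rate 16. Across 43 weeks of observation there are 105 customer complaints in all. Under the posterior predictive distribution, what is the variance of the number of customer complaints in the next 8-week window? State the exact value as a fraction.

Total count 105 over total exposure 43 weeks.
Posterior: α' = 30 + 105 = 135, β' = 16 + 43 = 59.
The posterior predictive for a window of length T is Negative Binomial with variance T·α'·(β'+T)/β'² = 8·135·67/3481 = 72360/3481.

72360/3481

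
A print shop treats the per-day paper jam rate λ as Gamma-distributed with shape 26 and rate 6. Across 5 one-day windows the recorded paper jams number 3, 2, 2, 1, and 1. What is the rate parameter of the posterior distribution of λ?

Total count: 3 + 2 + 2 + 1 + 1 = 9.
Total exposure: 5 days.
Gamma(α, β) with Poisson data over total exposure Σt gives posterior Gamma(α+Σx, β+Σt) = Gamma(35, 11).

11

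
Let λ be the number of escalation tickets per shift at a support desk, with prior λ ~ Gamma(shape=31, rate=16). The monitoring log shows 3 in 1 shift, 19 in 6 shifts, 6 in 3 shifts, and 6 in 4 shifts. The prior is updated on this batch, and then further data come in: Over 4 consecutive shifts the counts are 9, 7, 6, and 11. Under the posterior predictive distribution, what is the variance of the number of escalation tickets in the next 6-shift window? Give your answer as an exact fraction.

5880/289

Total count: 3 + 19 + 6 + 6 = 34.
Total exposure: 1 + 6 + 3 + 4 = 14 shifts.
After the first batch: Gamma(31 + 34, 16 + 14) = Gamma(65, 30).
Total count: 9 + 7 + 6 + 11 = 33.
Total exposure: 4 shifts.
After the second batch: Gamma(65 + 33, 30 + 4) = Gamma(98, 34).
The posterior predictive for a window of length T is Negative Binomial with variance T·α'·(β'+T)/β'² = 6·98·40/1156 = 5880/289.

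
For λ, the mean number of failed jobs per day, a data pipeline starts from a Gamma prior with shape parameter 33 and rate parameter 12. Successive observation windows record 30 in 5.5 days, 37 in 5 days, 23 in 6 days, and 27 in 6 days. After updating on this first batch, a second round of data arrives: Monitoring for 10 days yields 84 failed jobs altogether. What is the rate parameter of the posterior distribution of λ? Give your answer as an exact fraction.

Total count: 30 + 37 + 23 + 27 = 117.
Total exposure: 5.5 + 5 + 6 + 6 = 22.5 days.
After the first batch: Gamma(33 + 117, 12 + 22.5) = Gamma(150, 69/2).
Total count 84 over total exposure 10 days.
After the second batch: Gamma(150 + 84, 69/2 + 10) = Gamma(234, 89/2).

89/2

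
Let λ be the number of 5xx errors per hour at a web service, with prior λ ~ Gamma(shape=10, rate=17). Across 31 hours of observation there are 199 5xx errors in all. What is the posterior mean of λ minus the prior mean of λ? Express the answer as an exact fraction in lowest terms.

3073/816

Total count 199 over total exposure 31 hours.
Posterior: α' = 10 + 199 = 209, β' = 17 + 31 = 48.
Posterior mean = 209/48 = 209/48; prior mean = 10/17 = 10/17. Difference = 209/48 − 10/17 = 3073/816.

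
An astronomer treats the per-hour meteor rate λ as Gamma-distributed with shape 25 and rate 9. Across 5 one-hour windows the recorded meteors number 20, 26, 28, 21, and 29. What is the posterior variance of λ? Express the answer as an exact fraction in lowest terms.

Total count: 20 + 26 + 28 + 21 + 29 = 124.
Total exposure: 5 hours.
By Gamma–Poisson conjugacy, the posterior is Gamma(α + Σx, β + Σt) = Gamma(25 + 124, 9 + 5) = Gamma(149, 14).
Posterior variance = α'/β'² = 149/196.

149/196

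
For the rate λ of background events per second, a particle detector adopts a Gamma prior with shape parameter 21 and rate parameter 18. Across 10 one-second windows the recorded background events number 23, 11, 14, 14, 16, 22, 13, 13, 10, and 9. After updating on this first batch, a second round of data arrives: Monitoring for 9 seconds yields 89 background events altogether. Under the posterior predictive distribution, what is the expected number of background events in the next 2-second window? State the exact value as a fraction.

510/37

Total count: 23 + 11 + 14 + 14 + 16 + 22 + 13 + 13 + 10 + 9 = 145.
Total exposure: 10 seconds.
After the first batch: Gamma(21 + 145, 18 + 10) = Gamma(166, 28).
Total count 89 over total exposure 9 seconds.
After the second batch: Gamma(166 + 89, 28 + 9) = Gamma(255, 37).
Predictive mean over a 2-second window = T·E[λ|data] = 2·255/37 = 510/37.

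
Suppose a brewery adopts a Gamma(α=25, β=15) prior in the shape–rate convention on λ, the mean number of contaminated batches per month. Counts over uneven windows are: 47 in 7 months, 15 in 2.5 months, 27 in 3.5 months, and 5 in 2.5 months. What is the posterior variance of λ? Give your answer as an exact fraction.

476/3721

Total count: 47 + 15 + 27 + 5 = 94.
Total exposure: 7 + 2.5 + 3.5 + 2.5 = 15.5 months.
By Gamma–Poisson conjugacy, the posterior is Gamma(α + Σx, β + Σt) = Gamma(25 + 94, 15 + 15.5) = Gamma(119, 61/2).
Posterior variance = α'/β'² = 119/(3721/4) = 476/3721.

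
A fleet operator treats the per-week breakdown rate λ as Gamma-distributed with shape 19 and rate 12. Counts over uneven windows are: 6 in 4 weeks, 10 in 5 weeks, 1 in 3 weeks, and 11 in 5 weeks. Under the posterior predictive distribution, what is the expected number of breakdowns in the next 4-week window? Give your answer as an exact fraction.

188/29

Total count: 6 + 10 + 1 + 11 = 28.
Total exposure: 4 + 5 + 3 + 5 = 17 weeks.
Conjugate update: add total count to the shape and total exposure to the rate, giving Gamma(47, 29).
Predictive mean over a 4-week window = T·E[λ|data] = 4·47/29 = 188/29.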